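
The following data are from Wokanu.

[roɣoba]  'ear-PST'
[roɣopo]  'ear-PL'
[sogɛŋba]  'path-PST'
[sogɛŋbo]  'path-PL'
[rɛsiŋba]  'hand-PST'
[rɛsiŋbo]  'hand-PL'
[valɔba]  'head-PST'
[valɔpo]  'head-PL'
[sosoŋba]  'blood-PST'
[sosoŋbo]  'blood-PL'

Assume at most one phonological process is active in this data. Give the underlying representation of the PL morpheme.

The PL morpheme has two allomorphs, [-bo] and [-po].
The PST suffix, which begins with [b], is invariant after every stem; so [b] is not altered by any rule here.
So the underlying form is /-po/, and voiceless stops become voiced after a nasal.

/-po/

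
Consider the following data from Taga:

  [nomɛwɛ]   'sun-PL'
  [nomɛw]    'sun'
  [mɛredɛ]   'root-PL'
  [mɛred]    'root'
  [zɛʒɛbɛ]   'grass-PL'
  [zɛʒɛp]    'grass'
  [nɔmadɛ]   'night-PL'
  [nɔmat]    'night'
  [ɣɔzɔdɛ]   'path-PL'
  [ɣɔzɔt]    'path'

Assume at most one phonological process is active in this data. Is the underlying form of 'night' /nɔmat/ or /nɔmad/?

/nɔmat/

The root 'night' surfaces as [nɔmadɛ] and [nɔmat], with a stem-final [d] ~ [t] alternation.
If /d/ were underlying and a rule turned it into [t] in isolation, 'root' would also alternate; but it has [d] in both [mɛredɛ] and [mɛred].
The alternation reflects intervocalic voicing: voiceless stops become voiced between vowels. /t/ is underlying.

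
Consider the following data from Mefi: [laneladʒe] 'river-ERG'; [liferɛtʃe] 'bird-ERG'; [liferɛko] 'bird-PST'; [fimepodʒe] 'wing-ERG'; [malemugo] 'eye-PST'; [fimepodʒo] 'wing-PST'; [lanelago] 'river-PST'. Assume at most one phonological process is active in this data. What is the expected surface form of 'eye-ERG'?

In [lanelago] and [laneladʒe] the final segment of 'river' alternates: [g] ~ [dʒ].
Compare 'wing', with invariant [dʒ] in [fimepodʒo] and [fimepodʒe]: an analysis with underlying /dʒ/ and a rule producing [g] before the PST suffix would wrongly predict alternation here too.
So /g/ is underlying, and a rule of palatalization before a front vowel — /k/ and /g/ become palato-alveolar [tʃ] and [dʒ] before a front vowel — gives [dʒ].
The one attested form of 'eye', [malemugo], shows underlying /malemug/. Applying the same rule before a front vowel gives [malemudʒe].

[malemudʒe]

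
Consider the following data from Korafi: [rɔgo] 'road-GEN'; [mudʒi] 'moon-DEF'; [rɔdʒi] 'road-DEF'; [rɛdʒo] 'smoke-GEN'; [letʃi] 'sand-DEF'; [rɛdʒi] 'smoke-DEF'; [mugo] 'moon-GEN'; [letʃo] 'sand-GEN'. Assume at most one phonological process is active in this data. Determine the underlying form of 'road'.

/rɔg/

'road' shows [g] ~ [dʒ] at the end of the stem ([rɔgo] vs [rɔdʒi]).
But 'smoke' keeps [dʒ] in both environments ([rɛdʒo], [rɛdʒi]), so there is no rule changing /dʒ/ to [g] before the GEN suffix.
Therefore /g/ is basic and [dʒ] is derived by palatalization before a front vowel (/g/ becomes palato-alveolar [dʒ] before a front vowel).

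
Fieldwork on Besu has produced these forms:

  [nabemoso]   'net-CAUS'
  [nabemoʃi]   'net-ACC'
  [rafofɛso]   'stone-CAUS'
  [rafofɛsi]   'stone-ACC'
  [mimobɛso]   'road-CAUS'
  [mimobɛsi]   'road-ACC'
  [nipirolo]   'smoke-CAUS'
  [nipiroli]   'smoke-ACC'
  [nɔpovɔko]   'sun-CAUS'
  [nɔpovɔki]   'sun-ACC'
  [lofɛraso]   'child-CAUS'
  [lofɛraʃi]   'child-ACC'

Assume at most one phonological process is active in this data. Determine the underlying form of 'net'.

'net' shows [s] ~ [ʃ] at the end of the stem ([nabemoso] vs [nabemoʃi]).
The stem 'road' ([mimobɛso], [mimobɛsi]) shows [s] unchanged in both environments, so [s] cannot be basic with [ʃ] derived before the ACC suffix.
The alternation reflects depalatalization: palato-alveolar /ʃ/ becomes [s] when no front vowel follows. /ʃ/ is underlying.

/nabemoʃ/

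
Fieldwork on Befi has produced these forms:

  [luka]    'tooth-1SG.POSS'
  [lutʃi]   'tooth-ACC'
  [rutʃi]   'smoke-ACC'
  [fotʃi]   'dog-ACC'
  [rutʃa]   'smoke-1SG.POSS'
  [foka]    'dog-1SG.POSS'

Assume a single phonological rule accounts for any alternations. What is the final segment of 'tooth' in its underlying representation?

/k/

The stem for 'tooth' ends in [tʃ] in [lutʃi] but [k] in [luka].
If /tʃ/ were underlying and a rule turned it into [k] before the 1SG.POSS suffix, 'smoke' would also alternate; but it has [tʃ] in both [rutʃi] and [rutʃa].
The alternation reflects palatalization before a front vowel: /k/ becomes palato-alveolar [tʃ] before a front vowel. /k/ is underlying.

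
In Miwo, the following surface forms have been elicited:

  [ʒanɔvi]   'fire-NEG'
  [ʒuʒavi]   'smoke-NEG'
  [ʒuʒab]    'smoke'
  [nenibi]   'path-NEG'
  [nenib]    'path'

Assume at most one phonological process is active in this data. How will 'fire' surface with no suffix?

[ʒanɔb]

The stem for 'smoke' ends in [v] in [ʒuʒavi] but [b] in [ʒuʒab].
If /b/ were underlying and a rule turned it into [v] before the NEG suffix, 'path' would also alternate; but it has [b] in both [nenibi] and [nenib].
So /v/ is underlying, and a rule of word-final hardening — voiced fricatives become stops word-finally — gives [b].
The one attested form of 'fire', [ʒanɔvi], shows underlying /ʒanɔv/. Applying the same rule word-finally gives [ʒanɔb].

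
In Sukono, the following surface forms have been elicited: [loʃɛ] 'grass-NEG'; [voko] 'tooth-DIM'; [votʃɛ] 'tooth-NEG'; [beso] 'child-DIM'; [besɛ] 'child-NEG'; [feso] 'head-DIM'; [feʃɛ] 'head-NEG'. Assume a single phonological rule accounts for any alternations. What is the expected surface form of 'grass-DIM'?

The root 'head' surfaces as [feso] and [feʃɛ], with a stem-final [s] ~ [ʃ] alternation.
But 'child' keeps [s] in both environments ([beso], [besɛ]), so there is no rule changing /s/ to [ʃ] before the NEG suffix.
Therefore /ʃ/ is basic and [s] is derived by depalatalization (palato-alveolar /tʃ/ and /ʃ/ become [k] and [s] when no front vowel follows).
From [loʃɛ] the stem 'grass' is /loʃ/; when no front vowel follows this yields [loso].

[loso]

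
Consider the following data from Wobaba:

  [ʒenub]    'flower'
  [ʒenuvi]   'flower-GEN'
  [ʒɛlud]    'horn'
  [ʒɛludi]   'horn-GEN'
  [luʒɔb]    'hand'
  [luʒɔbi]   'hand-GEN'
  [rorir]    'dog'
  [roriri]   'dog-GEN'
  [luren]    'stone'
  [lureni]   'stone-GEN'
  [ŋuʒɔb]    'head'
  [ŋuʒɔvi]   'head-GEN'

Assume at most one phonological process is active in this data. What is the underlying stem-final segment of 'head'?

In [ŋuʒɔb] and [ŋuʒɔvi] the final segment of 'head' alternates: [b] ~ [v].
Compare 'hand', with invariant [b] in [luʒɔb] and [luʒɔbi]: an analysis with underlying /b/ and a rule producing [v] before the GEN suffix would wrongly predict alternation here too.
Therefore /v/ is basic and [b] is derived by word-final hardening (voiced fricatives become stops word-finally).

/v/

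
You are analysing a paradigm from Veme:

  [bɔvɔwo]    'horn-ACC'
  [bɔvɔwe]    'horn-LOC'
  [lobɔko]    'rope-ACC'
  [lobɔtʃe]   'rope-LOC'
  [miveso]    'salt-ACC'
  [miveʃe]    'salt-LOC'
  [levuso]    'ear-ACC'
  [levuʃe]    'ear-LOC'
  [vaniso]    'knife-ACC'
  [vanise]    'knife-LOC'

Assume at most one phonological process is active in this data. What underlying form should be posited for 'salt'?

/miveʃ/

'salt' shows [s] ~ [ʃ] at the end of the stem ([miveso] vs [miveʃe]).
Compare 'knife', with invariant [s] in [vaniso] and [vanise]: an analysis with underlying /s/ and a rule producing [ʃ] before the LOC suffix would wrongly predict alternation here too.
Therefore /ʃ/ is basic and [s] is derived by depalatalization (palato-alveolar /tʃ/ and /ʃ/ become [k] and [s] when no front vowel follows).
The underlying form of 'salt' is therefore /miveʃ/.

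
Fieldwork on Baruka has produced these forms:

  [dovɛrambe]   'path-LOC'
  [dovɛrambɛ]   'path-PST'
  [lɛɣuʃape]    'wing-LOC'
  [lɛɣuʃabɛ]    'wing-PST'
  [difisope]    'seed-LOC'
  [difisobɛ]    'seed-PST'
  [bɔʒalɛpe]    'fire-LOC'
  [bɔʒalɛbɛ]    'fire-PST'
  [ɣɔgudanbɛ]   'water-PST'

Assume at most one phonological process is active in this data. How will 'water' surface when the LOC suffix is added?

[ɣɔgudanbe]

The LOC morpheme has two allomorphs, [-be] and [-pe].
The PST suffix, which begins with [b], is invariant after every stem; so [b] is not altered by any rule here.
The LOC suffix is therefore /-pe/ underlyingly, with post-nasal voicing: voiceless stops become voiced after a nasal.
After 'water', which ends in a nasal, the suffix surfaces as [-be], giving [ɣɔgudanbe].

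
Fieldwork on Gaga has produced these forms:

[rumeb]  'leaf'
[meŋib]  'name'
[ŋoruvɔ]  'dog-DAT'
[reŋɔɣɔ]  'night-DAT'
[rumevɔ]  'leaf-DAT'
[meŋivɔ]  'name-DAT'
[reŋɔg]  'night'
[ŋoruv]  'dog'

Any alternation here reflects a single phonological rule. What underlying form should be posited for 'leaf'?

'leaf' shows [b] ~ [v] at the end of the stem ([rumeb] vs [rumevɔ]).
But 'dog' keeps [v] in both environments ([ŋoruv], [ŋoruvɔ]), so there is no rule changing /v/ to [b] in isolation.
The underlying segment must be /b/; voiced stops become fricatives between vowels, yielding [v] there.

/rumeb/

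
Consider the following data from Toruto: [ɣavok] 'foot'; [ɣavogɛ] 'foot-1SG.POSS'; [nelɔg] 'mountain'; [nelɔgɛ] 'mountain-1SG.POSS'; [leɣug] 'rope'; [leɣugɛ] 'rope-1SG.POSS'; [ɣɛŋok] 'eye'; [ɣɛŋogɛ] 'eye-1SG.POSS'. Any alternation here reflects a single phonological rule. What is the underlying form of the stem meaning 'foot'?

The stem for 'foot' ends in [k] in [ɣavok] but [g] in [ɣavogɛ].
Compare 'rope', with invariant [g] in [leɣug] and [leɣugɛ]: an analysis with underlying /g/ and a rule producing [k] in isolation would wrongly predict alternation here too.
So /k/ is underlying, and a rule of intervocalic voicing — voiceless stops become voiced between vowels — gives [g].
The underlying form of 'foot' is therefore /ɣavok/.

/ɣavok/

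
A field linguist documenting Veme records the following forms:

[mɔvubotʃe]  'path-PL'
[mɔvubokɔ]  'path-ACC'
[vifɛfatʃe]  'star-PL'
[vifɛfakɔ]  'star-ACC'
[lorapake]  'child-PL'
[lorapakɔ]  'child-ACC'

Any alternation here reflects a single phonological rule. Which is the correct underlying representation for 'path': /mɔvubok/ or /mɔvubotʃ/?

'path' shows [tʃ] ~ [k] at the end of the stem ([mɔvubotʃe] vs [mɔvubokɔ]).
But 'child' keeps [k] in both environments ([lorapake], [lorapakɔ]), so there is no rule changing /k/ to [tʃ] before the PL suffix.
So /tʃ/ is underlying, and a rule of depalatalization — palato-alveolar /tʃ/ becomes [k] when no front vowel follows — gives [k].

/mɔvubotʃ/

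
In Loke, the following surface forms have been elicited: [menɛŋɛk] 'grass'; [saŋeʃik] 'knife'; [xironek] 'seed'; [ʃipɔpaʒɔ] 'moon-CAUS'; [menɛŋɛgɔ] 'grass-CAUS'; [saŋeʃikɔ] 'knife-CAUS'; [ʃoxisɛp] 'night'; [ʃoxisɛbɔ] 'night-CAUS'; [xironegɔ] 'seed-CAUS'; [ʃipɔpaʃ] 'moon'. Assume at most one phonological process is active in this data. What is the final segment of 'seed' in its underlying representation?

In [xironek] and [xironegɔ] the final segment of 'seed' alternates: [k] ~ [g].
But 'knife' keeps [k] in both environments ([saŋeʃik], [saŋeʃikɔ]), so there is no rule changing /k/ to [g] before the CAUS suffix.
So /g/ is underlying, and a rule of word-final obstruent devoicing — voiced obstruents become voiceless word-finally — gives [k].

/g/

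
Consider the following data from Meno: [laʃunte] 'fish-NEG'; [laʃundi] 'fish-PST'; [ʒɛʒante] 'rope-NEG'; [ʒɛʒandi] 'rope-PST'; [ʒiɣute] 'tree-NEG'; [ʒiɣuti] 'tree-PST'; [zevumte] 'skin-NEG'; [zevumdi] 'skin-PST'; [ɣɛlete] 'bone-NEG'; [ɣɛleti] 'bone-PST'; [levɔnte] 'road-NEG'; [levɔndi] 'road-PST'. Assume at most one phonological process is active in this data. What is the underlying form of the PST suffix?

/-di/

The PST suffix surfaces as [-di] and [-ti], depending on the final segment of the stem.
The NEG suffix, which begins with [t], is invariant after every stem; so [t] is not altered by any rule here.
So the underlying form is /-di/, and voiced stops become voiceless after a vowel.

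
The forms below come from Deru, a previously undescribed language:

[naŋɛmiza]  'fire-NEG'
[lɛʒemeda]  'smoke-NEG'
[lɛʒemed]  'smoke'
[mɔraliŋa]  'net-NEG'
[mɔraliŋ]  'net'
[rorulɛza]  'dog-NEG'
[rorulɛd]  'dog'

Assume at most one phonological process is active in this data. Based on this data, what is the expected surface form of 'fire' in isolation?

The root 'dog' surfaces as [rorulɛza] and [rorulɛd], with a stem-final [z] ~ [d] alternation.
Compare 'smoke', with invariant [d] in [lɛʒemeda] and [lɛʒemed]: an analysis with underlying /d/ and a rule producing [z] before the NEG suffix would wrongly predict alternation here too.
So /z/ is underlying, and a rule of word-final hardening — voiced fricatives become stops word-finally — gives [d].
The one attested form of 'fire', [naŋɛmiza], shows underlying /naŋɛmiz/. Applying the same rule word-finally gives [naŋɛmid].

[naŋɛmid]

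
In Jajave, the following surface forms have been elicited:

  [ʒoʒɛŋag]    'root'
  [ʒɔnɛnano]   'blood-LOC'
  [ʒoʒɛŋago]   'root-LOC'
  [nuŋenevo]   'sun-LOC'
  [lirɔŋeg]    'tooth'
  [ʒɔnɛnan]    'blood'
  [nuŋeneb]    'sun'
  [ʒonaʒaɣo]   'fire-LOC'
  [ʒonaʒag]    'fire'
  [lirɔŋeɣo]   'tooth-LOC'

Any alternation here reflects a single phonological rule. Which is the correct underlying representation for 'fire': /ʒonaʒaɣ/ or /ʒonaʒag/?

/ʒonaʒaɣ/

The root 'fire' surfaces as [ʒonaʒaɣo] and [ʒonaʒag], with a stem-final [ɣ] ~ [g] alternation.
The stem 'root' ([ʒoʒɛŋago], [ʒoʒɛŋag]) shows [g] unchanged in both environments, so [g] cannot be basic with [ɣ] derived before the LOC suffix.
The underlying segment must be /ɣ/; voiced fricatives become stops word-finally, yielding [g] there.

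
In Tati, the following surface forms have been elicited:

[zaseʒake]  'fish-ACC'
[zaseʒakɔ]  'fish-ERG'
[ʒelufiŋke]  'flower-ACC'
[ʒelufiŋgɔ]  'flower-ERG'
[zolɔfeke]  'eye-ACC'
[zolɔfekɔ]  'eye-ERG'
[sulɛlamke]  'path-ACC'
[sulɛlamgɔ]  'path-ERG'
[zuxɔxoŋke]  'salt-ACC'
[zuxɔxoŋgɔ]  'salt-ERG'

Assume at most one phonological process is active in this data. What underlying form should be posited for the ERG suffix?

/-gɔ/

The ERG morpheme has two allomorphs, [-gɔ] and [-kɔ].
The ACC suffix, which begins with [k], is invariant after every stem; so [k] is not altered by any rule here.
The ERG suffix is therefore /-gɔ/ underlyingly, with post-vocalic devoicing: voiced stops become voiceless after a vowel.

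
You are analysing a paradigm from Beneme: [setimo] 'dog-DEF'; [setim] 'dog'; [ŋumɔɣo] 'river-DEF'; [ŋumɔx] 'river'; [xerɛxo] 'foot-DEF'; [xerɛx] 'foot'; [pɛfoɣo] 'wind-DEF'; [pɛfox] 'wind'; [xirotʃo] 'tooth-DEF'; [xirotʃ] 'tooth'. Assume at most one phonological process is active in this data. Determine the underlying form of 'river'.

In [ŋumɔɣo] and [ŋumɔx] the final segment of 'river' alternates: [ɣ] ~ [x].
But 'foot' keeps [x] in both environments ([xerɛxo], [xerɛx]), so there is no rule changing /x/ to [ɣ] before the DEF suffix.
The underlying segment must be /ɣ/; voiced obstruents become voiceless word-finally, yielding [x] there.
So 'river' = /ŋumɔɣ/.

/ŋumɔɣ/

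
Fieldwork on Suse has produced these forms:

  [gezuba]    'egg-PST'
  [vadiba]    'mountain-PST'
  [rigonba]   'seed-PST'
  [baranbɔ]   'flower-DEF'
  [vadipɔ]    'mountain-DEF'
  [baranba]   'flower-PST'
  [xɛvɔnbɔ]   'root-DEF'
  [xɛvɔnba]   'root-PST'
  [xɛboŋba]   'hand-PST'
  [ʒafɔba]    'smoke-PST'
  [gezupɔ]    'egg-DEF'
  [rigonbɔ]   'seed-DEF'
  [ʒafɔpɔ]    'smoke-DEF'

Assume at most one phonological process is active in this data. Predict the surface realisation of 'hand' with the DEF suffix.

The DEF suffix surfaces as [-bɔ] and [-pɔ], depending on the final segment of the stem.
The PST suffix, which begins with [b], is invariant after every stem; so [b] is not altered by any rule here.
The DEF suffix is therefore /-pɔ/ underlyingly, with post-nasal voicing: voiceless stops become voiced after a nasal.
After 'hand', which ends in a nasal, the suffix surfaces as [-bɔ], giving [xɛboŋbɔ].

[xɛboŋbɔ]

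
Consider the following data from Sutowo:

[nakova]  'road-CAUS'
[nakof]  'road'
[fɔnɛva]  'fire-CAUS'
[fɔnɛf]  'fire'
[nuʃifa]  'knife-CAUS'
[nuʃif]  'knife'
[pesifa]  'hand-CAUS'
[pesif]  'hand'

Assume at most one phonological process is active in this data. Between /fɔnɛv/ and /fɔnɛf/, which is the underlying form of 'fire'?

/fɔnɛv/

The stem for 'fire' ends in [v] in [fɔnɛva] but [f] in [fɔnɛf].
If /f/ were underlying and a rule turned it into [v] before the CAUS suffix, 'knife' would also alternate; but it has [f] in both [nuʃifa] and [nuʃif].
Therefore /v/ is basic and [f] is derived by word-final obstruent devoicing (voiced obstruents become voiceless word-finally).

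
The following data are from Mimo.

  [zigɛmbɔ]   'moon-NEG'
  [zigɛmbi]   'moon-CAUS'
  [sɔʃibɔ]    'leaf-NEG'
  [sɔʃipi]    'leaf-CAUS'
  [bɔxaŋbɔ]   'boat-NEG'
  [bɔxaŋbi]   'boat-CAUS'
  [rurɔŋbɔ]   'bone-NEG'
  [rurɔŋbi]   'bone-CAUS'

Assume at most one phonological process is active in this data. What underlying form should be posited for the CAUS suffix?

/-pi/

The CAUS morpheme has two allomorphs, [-bi] and [-pi].
The NEG suffix, which begins with [b], is invariant after every stem; so [b] is not altered by any rule here.
The CAUS suffix is therefore /-pi/ underlyingly, with post-nasal voicing: voiceless stops become voiced after a nasal.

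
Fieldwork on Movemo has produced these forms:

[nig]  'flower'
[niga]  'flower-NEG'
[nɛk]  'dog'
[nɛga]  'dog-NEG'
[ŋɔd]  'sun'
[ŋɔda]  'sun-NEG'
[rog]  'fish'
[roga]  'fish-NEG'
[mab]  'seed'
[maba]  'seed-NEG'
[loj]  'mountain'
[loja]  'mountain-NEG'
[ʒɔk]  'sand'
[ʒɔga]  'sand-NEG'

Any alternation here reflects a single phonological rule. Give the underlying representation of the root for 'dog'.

The root 'dog' surfaces as [nɛk] and [nɛga], with a stem-final [k] ~ [g] alternation.
If /g/ were underlying and a rule turned it into [k] in isolation, 'flower' would also alternate; but it has [g] in both [nig] and [niga].
The underlying segment must be /k/; voiceless stops become voiced between vowels, yielding [g] there.

/nɛk/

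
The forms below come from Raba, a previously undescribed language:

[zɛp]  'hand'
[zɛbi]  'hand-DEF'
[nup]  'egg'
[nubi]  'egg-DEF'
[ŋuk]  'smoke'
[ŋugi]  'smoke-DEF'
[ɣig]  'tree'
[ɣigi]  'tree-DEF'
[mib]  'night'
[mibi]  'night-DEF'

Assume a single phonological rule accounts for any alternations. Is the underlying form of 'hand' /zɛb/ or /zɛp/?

/zɛp/

In [zɛp] and [zɛbi] the final segment of 'hand' alternates: [p] ~ [b].
The stem 'night' ([mib], [mibi]) shows [b] unchanged in both environments, so [b] cannot be basic with [p] derived in isolation.
Therefore /p/ is basic and [b] is derived by intervocalic voicing (voiceless stops become voiced between vowels).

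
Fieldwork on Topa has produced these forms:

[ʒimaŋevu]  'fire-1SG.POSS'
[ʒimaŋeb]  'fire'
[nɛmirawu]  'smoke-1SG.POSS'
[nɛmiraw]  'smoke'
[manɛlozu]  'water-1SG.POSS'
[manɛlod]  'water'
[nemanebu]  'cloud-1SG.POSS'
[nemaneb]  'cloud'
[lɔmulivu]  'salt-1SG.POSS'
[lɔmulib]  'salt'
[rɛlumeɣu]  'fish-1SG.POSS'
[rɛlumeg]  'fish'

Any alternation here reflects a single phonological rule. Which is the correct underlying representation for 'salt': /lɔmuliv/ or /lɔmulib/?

/lɔmuliv/

The root 'salt' surfaces as [lɔmulivu] and [lɔmulib], with a stem-final [v] ~ [b] alternation.
Compare 'cloud', with invariant [b] in [nemanebu] and [nemaneb]: an analysis with underlying /b/ and a rule producing [v] before the 1SG.POSS suffix would wrongly predict alternation here too.
The alternation reflects word-final hardening: voiced fricatives become stops word-finally. /v/ is underlying.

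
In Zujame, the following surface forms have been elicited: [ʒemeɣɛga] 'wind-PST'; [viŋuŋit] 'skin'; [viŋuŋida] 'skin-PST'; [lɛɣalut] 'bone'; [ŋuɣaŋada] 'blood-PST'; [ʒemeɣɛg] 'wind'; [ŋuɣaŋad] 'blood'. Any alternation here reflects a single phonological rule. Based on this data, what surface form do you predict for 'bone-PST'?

[lɛɣaluda]

The stem for 'skin' ends in [t] in [viŋuŋit] but [d] in [viŋuŋida].
The stem 'blood' ([ŋuɣaŋad], [ŋuɣaŋada]) shows [d] unchanged in both environments, so [d] cannot be basic with [t] derived in isolation.
Therefore /t/ is basic and [d] is derived by intervocalic voicing (voiceless stops become voiced between vowels).
The one attested form of 'bone', [lɛɣalut], shows underlying /lɛɣalut/. Applying the same rule between vowels gives [lɛɣaluda].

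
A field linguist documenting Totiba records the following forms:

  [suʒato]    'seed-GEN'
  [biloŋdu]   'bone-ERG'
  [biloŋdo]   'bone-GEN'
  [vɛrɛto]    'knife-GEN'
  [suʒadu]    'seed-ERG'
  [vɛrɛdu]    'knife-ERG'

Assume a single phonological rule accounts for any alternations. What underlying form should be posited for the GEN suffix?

The GEN morpheme has two allomorphs, [-do] and [-to].
The ERG suffix, which begins with [d], is invariant after every stem; so [d] is not altered by any rule here.
The GEN suffix is therefore /-to/ underlyingly, with post-nasal voicing: voiceless stops become voiced after a nasal.

/-to/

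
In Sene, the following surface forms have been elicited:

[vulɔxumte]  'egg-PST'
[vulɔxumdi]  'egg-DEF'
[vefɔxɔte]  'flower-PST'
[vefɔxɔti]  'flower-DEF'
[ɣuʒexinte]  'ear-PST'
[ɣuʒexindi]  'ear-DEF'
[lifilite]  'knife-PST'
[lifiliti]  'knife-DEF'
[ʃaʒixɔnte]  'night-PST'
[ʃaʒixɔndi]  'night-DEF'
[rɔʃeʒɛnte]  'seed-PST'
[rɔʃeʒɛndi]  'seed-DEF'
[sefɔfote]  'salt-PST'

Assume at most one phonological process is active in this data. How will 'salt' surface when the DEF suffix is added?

The DEF suffix surfaces as [-di] and [-ti], depending on the final segment of the stem.
The PST suffix, which begins with [t], is invariant after every stem; so [t] is not altered by any rule here.
So the underlying form is /-di/, and voiced stops become voiceless after a vowel.
After 'salt', which ends in a vowel, the suffix surfaces as [-ti], giving [sefɔfoti].

[sefɔfoti]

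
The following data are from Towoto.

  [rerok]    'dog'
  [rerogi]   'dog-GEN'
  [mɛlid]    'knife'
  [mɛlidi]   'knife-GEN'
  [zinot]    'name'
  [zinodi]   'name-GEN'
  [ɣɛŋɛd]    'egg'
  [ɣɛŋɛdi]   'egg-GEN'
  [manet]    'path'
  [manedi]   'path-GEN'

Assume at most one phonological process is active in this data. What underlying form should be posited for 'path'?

'path' shows [t] ~ [d] at the end of the stem ([manet] vs [manedi]).
The stem 'egg' ([ɣɛŋɛd], [ɣɛŋɛdi]) shows [d] unchanged in both environments, so [d] cannot be basic with [t] derived in isolation.
So /t/ is underlying, and a rule of intervocalic voicing — voiceless stops become voiced between vowels — gives [d].
The underlying form of 'path' is therefore /manet/.

/manet/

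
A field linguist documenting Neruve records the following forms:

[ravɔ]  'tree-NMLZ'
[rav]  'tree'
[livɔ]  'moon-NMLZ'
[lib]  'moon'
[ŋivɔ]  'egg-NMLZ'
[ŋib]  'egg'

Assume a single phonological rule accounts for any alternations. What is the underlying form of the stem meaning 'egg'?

/ŋib/

The root 'egg' surfaces as [ŋivɔ] and [ŋib], with a stem-final [v] ~ [b] alternation.
The stem 'tree' ([ravɔ], [rav]) shows [v] unchanged in both environments, so [v] cannot be basic with [b] derived in isolation.
So /b/ is underlying, and a rule of intervocalic spirantization — voiced stops become fricatives between vowels — gives [v].
The underlying form of 'egg' is therefore /ŋib/.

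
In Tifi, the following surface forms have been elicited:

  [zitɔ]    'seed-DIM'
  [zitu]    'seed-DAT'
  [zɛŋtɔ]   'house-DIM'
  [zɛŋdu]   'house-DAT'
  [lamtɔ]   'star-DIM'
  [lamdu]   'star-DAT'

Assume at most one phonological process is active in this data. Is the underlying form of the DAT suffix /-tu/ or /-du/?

The DAT morpheme has two allomorphs, [-du] and [-tu].
By contrast the DIM suffix keeps its initial [t] throughout — that segment must be underlying.
The DAT suffix is therefore /-du/ underlyingly, with post-vocalic devoicing: voiced stops become voiceless after a vowel.

/-du/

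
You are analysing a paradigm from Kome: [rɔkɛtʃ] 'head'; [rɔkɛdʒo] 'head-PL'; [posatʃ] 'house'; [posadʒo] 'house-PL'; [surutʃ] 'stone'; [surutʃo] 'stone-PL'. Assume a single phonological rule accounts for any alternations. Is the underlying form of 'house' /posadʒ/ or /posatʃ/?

The root 'house' surfaces as [posatʃ] and [posadʒo], with a stem-final [tʃ] ~ [dʒ] alternation.
The stem 'stone' ([surutʃ], [surutʃo]) shows [tʃ] unchanged in both environments, so [tʃ] cannot be basic with [dʒ] derived before the PL suffix.
The underlying segment must be /dʒ/; voiced obstruents become voiceless word-finally, yielding [tʃ] there.

/posadʒ/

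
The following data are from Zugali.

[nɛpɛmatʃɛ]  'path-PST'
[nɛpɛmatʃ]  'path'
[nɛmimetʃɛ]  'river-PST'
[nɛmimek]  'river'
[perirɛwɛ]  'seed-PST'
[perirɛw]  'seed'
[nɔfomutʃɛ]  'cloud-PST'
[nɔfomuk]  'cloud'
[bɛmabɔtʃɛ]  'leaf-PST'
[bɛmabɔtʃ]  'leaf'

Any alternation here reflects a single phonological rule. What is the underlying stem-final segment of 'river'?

In [nɛmimetʃɛ] and [nɛmimek] the final segment of 'river' alternates: [tʃ] ~ [k].
Compare 'path', with invariant [tʃ] in [nɛpɛmatʃɛ] and [nɛpɛmatʃ]: an analysis with underlying /tʃ/ and a rule producing [k] in isolation would wrongly predict alternation here too.
So /k/ is underlying, and a rule of palatalization before a front vowel — /k/ becomes palato-alveolar [tʃ] before a front vowel — gives [tʃ].

/k/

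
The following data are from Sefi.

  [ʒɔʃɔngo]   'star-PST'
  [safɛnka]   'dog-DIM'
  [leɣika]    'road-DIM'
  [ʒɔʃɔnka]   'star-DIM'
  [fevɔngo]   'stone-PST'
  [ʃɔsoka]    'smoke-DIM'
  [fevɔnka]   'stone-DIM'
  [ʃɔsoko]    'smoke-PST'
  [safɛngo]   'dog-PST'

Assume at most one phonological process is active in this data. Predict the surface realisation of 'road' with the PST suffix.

[leɣiko]

The PST morpheme has two allomorphs, [-go] and [-ko].
By contrast the DIM suffix keeps its initial [k] throughout — that segment must be underlying.
So the underlying form is /-go/, and voiced stops become voiceless after a vowel.
After 'road', which ends in a vowel, the suffix surfaces as [-ko], giving [leɣiko].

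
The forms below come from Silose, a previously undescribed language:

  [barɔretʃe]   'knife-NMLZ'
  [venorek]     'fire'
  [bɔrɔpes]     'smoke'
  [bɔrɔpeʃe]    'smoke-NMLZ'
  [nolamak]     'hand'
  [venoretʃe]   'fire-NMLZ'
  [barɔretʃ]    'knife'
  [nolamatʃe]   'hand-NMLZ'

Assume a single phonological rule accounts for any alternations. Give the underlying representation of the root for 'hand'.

/nolamak/

The stem for 'hand' ends in [tʃ] in [nolamatʃe] but [k] in [nolamak].
Compare 'knife', with invariant [tʃ] in [barɔretʃe] and [barɔretʃ]: an analysis with underlying /tʃ/ and a rule producing [k] in isolation would wrongly predict alternation here too.
The alternation reflects palatalization before a front vowel: /k/ and /s/ become palato-alveolar [tʃ] and [ʃ] before a front vowel. /k/ is underlying.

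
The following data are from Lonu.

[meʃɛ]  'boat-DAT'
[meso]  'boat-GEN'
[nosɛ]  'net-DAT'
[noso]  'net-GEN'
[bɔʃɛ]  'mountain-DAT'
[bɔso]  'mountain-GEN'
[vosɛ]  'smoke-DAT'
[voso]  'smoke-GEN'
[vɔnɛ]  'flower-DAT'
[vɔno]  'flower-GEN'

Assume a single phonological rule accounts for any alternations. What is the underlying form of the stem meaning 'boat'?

'boat' shows [ʃ] ~ [s] at the end of the stem ([meʃɛ] vs [meso]).
If /s/ were underlying and a rule turned it into [ʃ] before the DAT suffix, 'smoke' would also alternate; but it has [s] in both [vosɛ] and [voso].
Therefore /ʃ/ is basic and [s] is derived by depalatalization (palato-alveolar /ʃ/ becomes [s] when no front vowel follows).

/meʃ/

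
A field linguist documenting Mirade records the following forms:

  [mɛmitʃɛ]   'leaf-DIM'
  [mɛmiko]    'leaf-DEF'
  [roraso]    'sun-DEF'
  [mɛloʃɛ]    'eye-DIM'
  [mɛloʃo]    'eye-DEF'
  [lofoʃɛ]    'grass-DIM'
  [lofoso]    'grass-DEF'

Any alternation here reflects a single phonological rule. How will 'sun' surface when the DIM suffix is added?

[roraʃɛ]

The root 'grass' surfaces as [lofoʃɛ] and [lofoso], with a stem-final [ʃ] ~ [s] alternation.
Compare 'eye', with invariant [ʃ] in [mɛloʃɛ] and [mɛloʃo]: an analysis with underlying /ʃ/ and a rule producing [s] before the DEF suffix would wrongly predict alternation here too.
So /s/ is underlying, and a rule of palatalization before a front vowel — /k/ and /s/ become palato-alveolar [tʃ] and [ʃ] before a front vowel — gives [ʃ].
From [roraso] the stem 'sun' is /roras/; before a front vowel this yields [roraʃɛ].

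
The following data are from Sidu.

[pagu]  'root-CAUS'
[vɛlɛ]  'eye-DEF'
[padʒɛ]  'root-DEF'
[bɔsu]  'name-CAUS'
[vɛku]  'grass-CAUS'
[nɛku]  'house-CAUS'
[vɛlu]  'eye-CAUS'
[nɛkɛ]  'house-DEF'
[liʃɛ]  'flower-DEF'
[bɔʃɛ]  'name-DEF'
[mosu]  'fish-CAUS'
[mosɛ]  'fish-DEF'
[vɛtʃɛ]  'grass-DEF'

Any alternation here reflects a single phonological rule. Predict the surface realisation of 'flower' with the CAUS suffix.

[lisu]

The root 'name' surfaces as [bɔʃɛ] and [bɔsu], with a stem-final [ʃ] ~ [s] alternation.
But 'fish' keeps [s] in both environments ([mosɛ], [mosu]), so there is no rule changing /s/ to [ʃ] before the DEF suffix.
The alternation reflects depalatalization: palato-alveolar /tʃ/, /dʒ/ and /ʃ/ become [k], [g] and [s] when no front vowel follows. /ʃ/ is underlying.
From [liʃɛ] the stem 'flower' is /liʃ/; when no front vowel follows this yields [lisu].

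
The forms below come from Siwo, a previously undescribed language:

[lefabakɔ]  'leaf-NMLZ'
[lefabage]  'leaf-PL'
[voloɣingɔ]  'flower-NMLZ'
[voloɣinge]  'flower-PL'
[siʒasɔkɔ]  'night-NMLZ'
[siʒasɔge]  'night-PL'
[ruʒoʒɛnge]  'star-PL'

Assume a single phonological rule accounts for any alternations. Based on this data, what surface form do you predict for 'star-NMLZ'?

[ruʒoʒɛngɔ]

The NMLZ morpheme has two allomorphs, [-gɔ] and [-kɔ].
The PL suffix, which begins with [g], is invariant after every stem; so [g] is not altered by any rule here.
The NMLZ suffix is therefore /-kɔ/ underlyingly, with post-nasal voicing: voiceless stops become voiced after a nasal.
After 'star', which ends in a nasal, the suffix surfaces as [-gɔ], giving [ruʒoʒɛngɔ].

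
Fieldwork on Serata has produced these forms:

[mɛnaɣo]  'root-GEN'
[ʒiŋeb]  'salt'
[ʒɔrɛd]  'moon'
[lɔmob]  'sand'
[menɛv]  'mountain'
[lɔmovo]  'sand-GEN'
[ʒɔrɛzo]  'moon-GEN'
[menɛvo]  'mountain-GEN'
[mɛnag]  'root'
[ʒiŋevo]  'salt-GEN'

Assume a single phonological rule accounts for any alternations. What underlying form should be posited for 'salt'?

/ʒiŋeb/

The root 'salt' surfaces as [ʒiŋevo] and [ʒiŋeb], with a stem-final [v] ~ [b] alternation.
Compare 'mountain', with invariant [v] in [menɛvo] and [menɛv]: an analysis with underlying /v/ and a rule producing [b] in isolation would wrongly predict alternation here too.
So /b/ is underlying, and a rule of intervocalic spirantization — voiced stops become fricatives between vowels — gives [v].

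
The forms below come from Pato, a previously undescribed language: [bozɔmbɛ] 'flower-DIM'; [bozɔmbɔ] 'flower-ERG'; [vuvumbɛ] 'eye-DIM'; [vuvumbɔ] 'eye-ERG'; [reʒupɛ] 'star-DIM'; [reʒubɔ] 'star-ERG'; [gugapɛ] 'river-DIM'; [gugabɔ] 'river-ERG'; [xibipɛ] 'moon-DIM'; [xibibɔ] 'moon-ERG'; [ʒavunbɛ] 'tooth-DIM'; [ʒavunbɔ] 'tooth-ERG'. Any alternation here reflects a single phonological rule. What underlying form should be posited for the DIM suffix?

/-pɛ/

The DIM morpheme has two allomorphs, [-bɛ] and [-pɛ].
By contrast the ERG suffix keeps its initial [b] throughout — that segment must be underlying.
So the underlying form is /-pɛ/, and voiceless stops become voiced after a nasal.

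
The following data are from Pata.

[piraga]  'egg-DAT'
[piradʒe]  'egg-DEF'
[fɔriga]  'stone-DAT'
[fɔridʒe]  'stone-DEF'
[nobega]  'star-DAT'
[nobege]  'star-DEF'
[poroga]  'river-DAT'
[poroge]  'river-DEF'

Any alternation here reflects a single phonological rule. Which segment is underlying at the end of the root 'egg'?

In [piraga] and [piradʒe] the final segment of 'egg' alternates: [g] ~ [dʒ].
The stem 'river' ([poroga], [poroge]) shows [g] unchanged in both environments, so [g] cannot be basic with [dʒ] derived before the DEF suffix.
So /dʒ/ is underlying, and a rule of depalatalization — palato-alveolar /dʒ/ becomes [g] when no front vowel follows — gives [g].

/dʒ/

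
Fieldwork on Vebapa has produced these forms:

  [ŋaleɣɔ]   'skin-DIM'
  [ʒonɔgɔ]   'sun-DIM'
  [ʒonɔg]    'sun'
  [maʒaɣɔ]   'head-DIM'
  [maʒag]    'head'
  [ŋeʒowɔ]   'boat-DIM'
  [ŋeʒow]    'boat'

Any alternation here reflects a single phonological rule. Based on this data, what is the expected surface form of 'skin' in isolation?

In [maʒaɣɔ] and [maʒag] the final segment of 'head' alternates: [ɣ] ~ [g].
But 'sun' keeps [g] in both environments ([ʒonɔgɔ], [ʒonɔg]), so there is no rule changing /g/ to [ɣ] before the DIM suffix.
The alternation reflects word-final hardening: voiced fricatives become stops word-finally. /ɣ/ is underlying.
The one attested form of 'skin', [ŋaleɣɔ], shows underlying /ŋaleɣ/. Applying the same rule word-finally gives [ŋaleg].

[ŋaleg]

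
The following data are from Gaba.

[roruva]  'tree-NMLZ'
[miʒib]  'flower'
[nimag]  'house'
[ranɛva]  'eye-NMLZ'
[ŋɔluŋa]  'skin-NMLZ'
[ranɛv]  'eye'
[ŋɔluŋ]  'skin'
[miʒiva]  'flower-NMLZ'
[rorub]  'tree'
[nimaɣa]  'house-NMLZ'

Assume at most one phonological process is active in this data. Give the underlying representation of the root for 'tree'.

/rorub/

In [rorub] and [roruva] the final segment of 'tree' alternates: [b] ~ [v].
If /v/ were underlying and a rule turned it into [b] in isolation, 'eye' would also alternate; but it has [v] in both [ranɛv] and [ranɛva].
The alternation reflects intervocalic spirantization: voiced stops become fricatives between vowels. /b/ is underlying.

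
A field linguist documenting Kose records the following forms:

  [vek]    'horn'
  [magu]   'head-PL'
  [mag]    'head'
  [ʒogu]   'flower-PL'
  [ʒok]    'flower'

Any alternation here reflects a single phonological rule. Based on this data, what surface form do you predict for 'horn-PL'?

[vegu]

The root 'flower' surfaces as [ʒogu] and [ʒok], with a stem-final [g] ~ [k] alternation.
If /g/ were underlying and a rule turned it into [k] in isolation, 'head' would also alternate; but it has [g] in both [magu] and [mag].
Therefore /k/ is basic and [g] is derived by intervocalic voicing (voiceless stops become voiced between vowels).
From [vek] the stem 'horn' is /vek/; between vowels this yields [vegu].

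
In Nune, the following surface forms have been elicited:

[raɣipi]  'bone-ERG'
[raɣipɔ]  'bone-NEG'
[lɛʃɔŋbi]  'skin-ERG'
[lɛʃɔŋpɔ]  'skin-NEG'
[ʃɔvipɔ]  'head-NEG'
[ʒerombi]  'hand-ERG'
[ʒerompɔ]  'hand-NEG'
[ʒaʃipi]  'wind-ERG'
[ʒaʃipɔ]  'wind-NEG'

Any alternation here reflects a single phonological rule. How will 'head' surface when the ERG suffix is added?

The ERG suffix surfaces as [-bi] and [-pi], depending on the final segment of the stem.
By contrast the NEG suffix keeps its initial [p] throughout — that segment must be underlying.
The ERG suffix is therefore /-bi/ underlyingly, with post-vocalic devoicing: voiced stops become voiceless after a vowel.
After 'head', which ends in a vowel, the suffix surfaces as [-pi], giving [ʃɔvipi].

[ʃɔvipi]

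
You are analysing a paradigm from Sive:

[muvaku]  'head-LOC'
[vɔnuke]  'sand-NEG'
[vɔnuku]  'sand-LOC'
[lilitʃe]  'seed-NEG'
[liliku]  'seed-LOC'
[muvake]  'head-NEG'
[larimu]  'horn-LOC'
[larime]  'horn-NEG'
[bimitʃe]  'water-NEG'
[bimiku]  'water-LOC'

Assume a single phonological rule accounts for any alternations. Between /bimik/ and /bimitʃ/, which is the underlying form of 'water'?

/bimitʃ/

The stem for 'water' ends in [tʃ] in [bimitʃe] but [k] in [bimiku].
If /k/ were underlying and a rule turned it into [tʃ] before the NEG suffix, 'sand' would also alternate; but it has [k] in both [vɔnuke] and [vɔnuku].
The alternation reflects depalatalization: palato-alveolar /tʃ/ becomes [k] when no front vowel follows. /tʃ/ is underlying.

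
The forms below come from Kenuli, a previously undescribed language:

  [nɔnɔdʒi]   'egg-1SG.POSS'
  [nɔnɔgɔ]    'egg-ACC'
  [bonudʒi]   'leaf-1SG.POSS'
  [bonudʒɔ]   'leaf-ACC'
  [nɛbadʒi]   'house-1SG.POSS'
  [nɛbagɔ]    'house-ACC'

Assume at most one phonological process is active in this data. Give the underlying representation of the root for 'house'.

The root 'house' surfaces as [nɛbadʒi] and [nɛbagɔ], with a stem-final [dʒ] ~ [g] alternation.
The stem 'leaf' ([bonudʒi], [bonudʒɔ]) shows [dʒ] unchanged in both environments, so [dʒ] cannot be basic with [g] derived before the ACC suffix.
So /g/ is underlying, and a rule of palatalization before a front vowel — /g/ becomes palato-alveolar [dʒ] before a front vowel — gives [dʒ].

/nɛbag/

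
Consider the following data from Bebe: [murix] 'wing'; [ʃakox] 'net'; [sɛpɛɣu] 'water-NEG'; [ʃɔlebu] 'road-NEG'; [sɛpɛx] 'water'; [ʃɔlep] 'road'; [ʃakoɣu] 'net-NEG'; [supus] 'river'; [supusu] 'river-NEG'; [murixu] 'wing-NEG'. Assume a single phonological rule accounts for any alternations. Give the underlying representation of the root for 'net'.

The stem for 'net' ends in [ɣ] in [ʃakoɣu] but [x] in [ʃakox].
The stem 'wing' ([murixu], [murix]) shows [x] unchanged in both environments, so [x] cannot be basic with [ɣ] derived before the NEG suffix.
The underlying segment must be /ɣ/; voiced obstruents become voiceless word-finally, yielding [x] there.
So 'net' = /ʃakoɣ/.

/ʃakoɣ/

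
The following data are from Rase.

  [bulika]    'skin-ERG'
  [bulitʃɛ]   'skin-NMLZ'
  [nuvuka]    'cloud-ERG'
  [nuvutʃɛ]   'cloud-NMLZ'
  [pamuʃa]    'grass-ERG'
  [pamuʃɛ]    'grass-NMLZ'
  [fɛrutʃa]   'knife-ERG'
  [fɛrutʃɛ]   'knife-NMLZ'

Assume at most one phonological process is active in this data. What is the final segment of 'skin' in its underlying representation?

/k/

'skin' shows [k] ~ [tʃ] at the end of the stem ([bulika] vs [bulitʃɛ]).
Compare 'knife', with invariant [tʃ] in [fɛrutʃa] and [fɛrutʃɛ]: an analysis with underlying /tʃ/ and a rule producing [k] before the ERG suffix would wrongly predict alternation here too.
The alternation reflects palatalization before a front vowel: /k/ becomes palato-alveolar [tʃ] before a front vowel. /k/ is underlying.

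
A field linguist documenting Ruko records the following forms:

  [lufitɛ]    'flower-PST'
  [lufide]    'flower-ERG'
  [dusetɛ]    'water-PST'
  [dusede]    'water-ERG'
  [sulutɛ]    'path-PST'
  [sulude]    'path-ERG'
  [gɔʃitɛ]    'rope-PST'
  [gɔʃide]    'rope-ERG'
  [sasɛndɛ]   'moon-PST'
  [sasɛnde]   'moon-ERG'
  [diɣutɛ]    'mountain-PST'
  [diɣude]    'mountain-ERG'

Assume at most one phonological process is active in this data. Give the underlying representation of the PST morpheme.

/-tɛ/

The PST morpheme has two allomorphs, [-dɛ] and [-tɛ].
The ERG suffix, which begins with [d], is invariant after every stem; so [d] is not altered by any rule here.
So the underlying form is /-tɛ/, and voiceless stops become voiced after a nasal.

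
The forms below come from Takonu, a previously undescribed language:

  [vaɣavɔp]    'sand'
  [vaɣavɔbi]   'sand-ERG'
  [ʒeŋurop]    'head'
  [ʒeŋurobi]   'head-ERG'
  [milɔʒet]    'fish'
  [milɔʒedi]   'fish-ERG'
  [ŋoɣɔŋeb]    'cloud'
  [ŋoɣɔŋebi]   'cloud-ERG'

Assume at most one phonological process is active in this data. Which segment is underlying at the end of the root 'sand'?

/p/

'sand' shows [p] ~ [b] at the end of the stem ([vaɣavɔp] vs [vaɣavɔbi]).
If /b/ were underlying and a rule turned it into [p] in isolation, 'cloud' would also alternate; but it has [b] in both [ŋoɣɔŋeb] and [ŋoɣɔŋebi].
Therefore /p/ is basic and [b] is derived by intervocalic voicing (voiceless stops become voiced between vowels).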